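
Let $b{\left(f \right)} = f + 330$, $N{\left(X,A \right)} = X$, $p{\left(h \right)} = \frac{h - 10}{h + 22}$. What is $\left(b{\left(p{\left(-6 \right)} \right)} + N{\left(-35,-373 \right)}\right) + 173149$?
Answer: $173443$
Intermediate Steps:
$p{\left(h \right)} = \frac{-10 + h}{22 + h}$
$b{\left(f \right)} = 330 + f$
$\left(b{\left(p{\left(-6 \right)} \right)} + N{\left(-35,-373 \right)}\right) + 173149 = \left(\left(330 + \frac{-10 - 6}{22 - 6}\right) - 35\right) + 173149 = \left(\left(330 + \frac{1}{16} \left(-16\right)\right) - 35\right) + 173149 = \left(\left(330 - 1\right) - 35\right) + 173149 = \left(329 - 35\right) + 173149 = 294 + 173149 = 173443$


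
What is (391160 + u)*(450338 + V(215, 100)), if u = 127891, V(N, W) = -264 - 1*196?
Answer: 233509625778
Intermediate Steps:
V(N, W) = -460 (V(N, W) = -264 - 196 = -460)
(391160 + u)*(450338 + V(215, 100)) = (391160 + 127891)*(450338 - 460) = 519051*449878 = 233509625778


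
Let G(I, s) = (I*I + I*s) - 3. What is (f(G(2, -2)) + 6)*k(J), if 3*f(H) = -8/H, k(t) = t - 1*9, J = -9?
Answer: -124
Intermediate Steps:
G(I, s) = -3 + I**2 + I*s (G(I, s) = (I**2 + I*s) - 3 = -3 + I**2 + I*s)
k(t) = -9 + t (k(t) = t - 9 = -9 + t)
f(H) = -8/(3*H) (f(H) = (-8/H)/3 = -8/(3*H))
(f(G(2, -2)) + 6)*k(J) = (-8/(3*(-3 + 2**2 + 2*(-2))) + 6)*(-9 - 9) = (-8/(3*(-3 + 4 - 4)) + 6)*(-18) = (-8/3/(-3) + 6)*(-18) = (-8/3*(-1/3) + 6)*(-18) = (8/9 + 6)*(-18) = (62/9)*(-18) = -124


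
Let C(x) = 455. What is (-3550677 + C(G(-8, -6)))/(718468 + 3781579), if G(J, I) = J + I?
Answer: -3550222/4500047 ≈ -0.78893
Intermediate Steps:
G(J, I) = I + J
(-3550677 + C(G(-8, -6)))/(718468 + 3781579) = (-3550677 + 455)/(718468 + 3781579) = -3550222/4500047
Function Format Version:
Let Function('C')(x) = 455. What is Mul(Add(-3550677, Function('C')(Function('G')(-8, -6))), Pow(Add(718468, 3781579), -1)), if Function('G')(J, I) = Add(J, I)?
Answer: Rational(-3550222, 4500047) ≈ -0.78893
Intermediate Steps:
Function('G')(J, I) = Add(I, J)
Mul(Add(-3550677, Function('C')(Function('G')(-8, -6))), Pow(Add(718468, 3781579), -1)) = Mul(Add(-3550677, 455), Pow(Add(718468, 3781579), -1)) = Mul(-3550222, Pow(4500047, -1)) = Mul(-3550222, Rational(1, 4500047)) = Rational(-3550222, 4500047)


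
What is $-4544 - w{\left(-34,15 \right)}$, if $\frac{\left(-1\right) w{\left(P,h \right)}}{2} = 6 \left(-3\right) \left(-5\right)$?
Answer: $-4364$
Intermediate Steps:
$w{\left(P,h \right)} = -180$ ($w{\left(P,h \right)} = - 2 \cdot 6 \left(-3\right) \left(-5\right) = - 2 \left(\left(-18\right) \left(-5\right)\right) = \left(-2\right) 90 = -180$)
$-4544 - w{\left(-34,15 \right)} = -4544 - -180 = -4544 + 180 = -4364$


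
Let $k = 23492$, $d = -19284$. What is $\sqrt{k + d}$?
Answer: $4 \sqrt{263} \approx 64.869$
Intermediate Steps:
$\sqrt{k + d} = \sqrt{23492 - 19284} = \sqrt{4208} = 4 \sqrt{263}$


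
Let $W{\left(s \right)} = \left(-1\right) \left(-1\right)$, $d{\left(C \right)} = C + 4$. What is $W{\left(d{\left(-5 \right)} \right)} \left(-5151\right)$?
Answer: $-5151$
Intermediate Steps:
$d{\left(C \right)} = 4 + C$
$W{\left(s \right)} = 1$
$W{\left(d{\left(-5 \right)} \right)} \left(-5151\right) = 1 \left(-5151\right) = -5151$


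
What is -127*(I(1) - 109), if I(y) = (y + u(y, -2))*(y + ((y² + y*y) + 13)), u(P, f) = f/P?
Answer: 15875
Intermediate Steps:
I(y) = (y - 2/y)*(13 + y + 2*y²) (I(y) = (y - 2/y)*(y + ((y² + y*y) + 13)) = (y - 2/y)*(y + ((y² + y²) + 13)) = (y - 2/y)*(y + (2*y² + 13)) = (y - 2/y)*(y + (13 + 2*y²)) = (y - 2/y)*(13 + y + 2*y²))
-127*(I(1) - 109) = -127*((-2 + 1² - 26/1 + 2*1³ + 9*1) - 109) = -127*((-2 + 1 - 26*1 + 2*1 + 9) - 109) = -127*((-2 + 1 - 26 + 2 + 9) - 109) = -127*(-16 - 109) = -127*(-125) = 15875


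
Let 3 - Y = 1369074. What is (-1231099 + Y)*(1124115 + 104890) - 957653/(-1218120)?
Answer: -3892650986406044347/1218120 ≈ -3.1956e+12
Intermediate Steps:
Y = -1369071 (Y = 3 - 1*1369074 = 3 - 1369074 = -1369071)
(-1231099 + Y)*(1124115 + 104890) - 957653/(-1218120) = (-1231099 - 1369071)*(1124115 + 104890) - 957653/(-1218120) = -2600170*1229005 - 957653*(-1)/1218120 = -3195621930850 - 1*(-957653/1218120) = -3195621930850 + 957653/1218120 = -3892650986406044347/1218120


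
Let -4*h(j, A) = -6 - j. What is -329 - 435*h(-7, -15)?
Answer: -881/4 ≈ -220.25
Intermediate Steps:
h(j, A) = 3/2 + j/4 (h(j, A) = -(-6 - j)/4 = 3/2 + j/4)
-329 - 435*h(-7, -15) = -329 - 435*(3/2 + (1/4)*(-7)) = -329 - 435*(3/2 - 7/4) = -329 - 435*(-1/4) = -329 + 435/4 = -881/4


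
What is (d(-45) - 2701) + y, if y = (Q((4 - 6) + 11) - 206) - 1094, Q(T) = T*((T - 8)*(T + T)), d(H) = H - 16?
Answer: -3900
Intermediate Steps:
d(H) = -16 + H
Q(T) = 2*T**2*(-8 + T) (Q(T) = T*((-8 + T)*(2*T)) = T*(2*T*(-8 + T)) = 2*T**2*(-8 + T))
y = -1138 (y = (2*((4 - 6) + 11)**2*(-8 + ((4 - 6) + 11)) - 206) - 1094 = (2*(-2 + 11)**2*(-8 + (-2 + 11)) - 206) - 1094 = (2*9**2*(-8 + 9) - 206) - 1094 = (2*81*1 - 206) - 1094 = (162 - 206) - 1094 = -44 - 1094 = -1138)
(d(-45) - 2701) + y = ((-16 - 45) - 2701) - 1138 = (-61 - 2701) - 1138 = -2762 - 1138 = -3900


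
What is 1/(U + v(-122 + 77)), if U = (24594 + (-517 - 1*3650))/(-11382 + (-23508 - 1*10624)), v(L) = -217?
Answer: -45514/9896965 ≈ -0.0045988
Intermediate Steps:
U = -20427/45514 (U = (24594 + (-517 - 3650))/(-11382 + (-23508 - 10624)) = (24594 - 4167)/(-11382 - 34132) = 20427/(-45514) = 20427*(-1/45514) = -20427/45514 ≈ -0.44881)
1/(U + v(-122 + 77)) = 1/(-20427/45514 - 217) = 1/(-9896965/45514) = -45514/9896965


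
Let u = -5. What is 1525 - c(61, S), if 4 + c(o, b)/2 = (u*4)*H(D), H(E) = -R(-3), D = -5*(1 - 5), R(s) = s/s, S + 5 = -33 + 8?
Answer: 1493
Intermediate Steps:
S = -30 (S = -5 + (-33 + 8) = -5 - 25 = -30)
R(s) = 1
D = 20 (D = -5*(-4) = 20)
H(E) = -1 (H(E) = -1*1 = -1)
c(o, b) = 32 (c(o, b) = -8 + 2*(-5*4*(-1)) = -8 + 2*(-20*(-1)) = -8 + 2*20 = -8 + 40 = 32)
1525 - c(61, S) = 1525 - 1*32 = 1525 - 32 = 1493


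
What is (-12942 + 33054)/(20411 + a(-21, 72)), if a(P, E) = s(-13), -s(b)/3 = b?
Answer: 10056/10225 ≈ 0.98347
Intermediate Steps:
s(b) = -3*b
a(P, E) = 39 (a(P, E) = -3*(-13) = 39)
(-12942 + 33054)/(20411 + a(-21, 72)) = (-12942 + 33054)/(20411 + 39) = 20112/20450 = 20112*(1/20450) = 10056/10225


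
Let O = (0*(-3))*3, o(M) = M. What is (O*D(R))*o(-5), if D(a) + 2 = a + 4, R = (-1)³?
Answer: 0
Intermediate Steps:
R = -1
O = 0 (O = 0*3 = 0)
D(a) = 2 + a (D(a) = -2 + (a + 4) = -2 + (4 + a) = 2 + a)
(O*D(R))*o(-5) = (0*(2 - 1))*(-5) = (0*1)*(-5) = 0*(-5) = 0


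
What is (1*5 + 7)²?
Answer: 144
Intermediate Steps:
(1*5 + 7)² = (5 + 7)² = 12² = 144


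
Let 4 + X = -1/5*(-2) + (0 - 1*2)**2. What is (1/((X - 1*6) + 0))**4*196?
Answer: 625/3136 ≈ 0.19930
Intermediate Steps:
X = 2/5 (X = -4 + (-1/5*(-2) + (0 - 1*2)**2) = -4 + (-1*1/5*(-2) + (0 - 2)**2) = -4 + (-1/5*(-2) + (-2)**2) = -4 + (2/5 + 4) = -4 + 22/5 = 2/5 ≈ 0.40000)
(1/((X - 1*6) + 0))**4*196 = (1/((2/5 - 1*6) + 0))**4*196 = (1/((2/5 - 6) + 0))**4*196 = (1/(-28/5 + 0))**4*196 = (1/(-28/5))**4*196 = (-5/28)**4*196 = (625/614656)*196 = 625/3136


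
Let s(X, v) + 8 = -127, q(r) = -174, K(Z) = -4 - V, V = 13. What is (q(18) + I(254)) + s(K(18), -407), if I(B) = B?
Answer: -55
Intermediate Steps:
K(Z) = -17 (K(Z) = -4 - 1*13 = -4 - 13 = -17)
s(X, v) = -135 (s(X, v) = -8 - 127 = -135)
(q(18) + I(254)) + s(K(18), -407) = (-174 + 254) - 135 = 80 - 135 = -55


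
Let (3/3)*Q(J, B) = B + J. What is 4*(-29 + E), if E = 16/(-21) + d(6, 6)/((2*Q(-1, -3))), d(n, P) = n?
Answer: -2563/21 ≈ -122.05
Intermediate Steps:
Q(J, B) = B + J
E = -127/84 (E = 16/(-21) + 6/((2*(-3 - 1))) = 16*(-1/21) + 6/((2*(-4))) = -16/21 + 6/(-8) = -16/21 + 6*(-1/8) = -16/21 - 3/4 = -127/84 ≈ -1.5119)
4*(-29 + E) = 4*(-29 - 127/84) = 4*(-2563/84) = -2563/21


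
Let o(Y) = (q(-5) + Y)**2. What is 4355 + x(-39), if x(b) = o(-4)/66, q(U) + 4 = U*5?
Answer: 8743/2 ≈ 4371.5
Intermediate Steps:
q(U) = -4 + 5*U (q(U) = -4 + U*5 = -4 + 5*U)
o(Y) = (-29 + Y)**2 (o(Y) = ((-4 + 5*(-5)) + Y)**2 = ((-4 - 25) + Y)**2 = (-29 + Y)**2)
x(b) = 33/2 (x(b) = (-29 - 4)**2/66 = (-33)**2*(1/66) = 1089*(1/66) = 33/2)
4355 + x(-39) = 4355 + 33/2 = 8743/2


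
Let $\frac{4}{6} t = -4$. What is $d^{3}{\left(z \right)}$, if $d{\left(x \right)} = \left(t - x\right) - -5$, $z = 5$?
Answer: $-216$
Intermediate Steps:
$t = -6$ ($t = \frac{3}{2} \left(-4\right) = -6$)
$d{\left(x \right)} = -1 - x$ ($d{\left(x \right)} = \left(-6 - x\right) - -5 = \left(-6 - x\right) + 5 = -1 - x$)
$d^{3}{\left(z \right)} = \left(-1 - 5\right)^{3} = \left(-6\right)^{3} = -216$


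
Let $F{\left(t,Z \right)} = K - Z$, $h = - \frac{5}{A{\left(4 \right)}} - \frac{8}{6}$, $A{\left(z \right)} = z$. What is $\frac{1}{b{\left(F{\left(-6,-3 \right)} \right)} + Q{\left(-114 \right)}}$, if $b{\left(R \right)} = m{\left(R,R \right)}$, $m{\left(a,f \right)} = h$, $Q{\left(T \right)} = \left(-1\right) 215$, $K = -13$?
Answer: $- \frac{12}{2611} \approx -0.0045959$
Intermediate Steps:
$Q{\left(T \right)} = -215$
$h = - \frac{31}{12}$ ($h = - \frac{5}{4} - \frac{8}{6} = \left(-5\right) \frac{1}{4} - \frac{4}{3} = - \frac{5}{4} - \frac{4}{3} = - \frac{31}{12} \approx -2.5833$)
$F{\left(t,Z \right)} = -13 - Z$
$m{\left(a,f \right)} = - \frac{31}{12}$
$b{\left(R \right)} = - \frac{31}{12}$
$\frac{1}{b{\left(F{\left(-6,-3 \right)} \right)} + Q{\left(-114 \right)}} = \frac{1}{- \frac{31}{12} - 215} = \frac{1}{- \frac{2611}{12}} = - \frac{12}{2611}$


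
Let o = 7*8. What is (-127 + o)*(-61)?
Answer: 4331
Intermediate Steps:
o = 56
(-127 + o)*(-61) = (-127 + 56)*(-61) = -71*(-61) = 4331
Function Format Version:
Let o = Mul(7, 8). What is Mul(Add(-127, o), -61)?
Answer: 4331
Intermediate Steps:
o = 56
Mul(Add(-127, o), -61) = Mul(Add(-127, 56), -61) = Mul(-71, -61) = 4331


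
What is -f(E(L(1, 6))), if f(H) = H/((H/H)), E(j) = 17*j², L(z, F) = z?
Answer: -17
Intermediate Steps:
f(H) = H (f(H) = H/1 = H*1 = H)
-f(E(L(1, 6))) = -17*1² = -17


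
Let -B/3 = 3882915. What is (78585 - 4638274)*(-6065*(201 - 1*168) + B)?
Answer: 54027253395210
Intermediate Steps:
B = -11648745 (B = -3*3882915 = -11648745)
(78585 - 4638274)*(-6065*(201 - 1*168) + B) = (78585 - 4638274)*(-6065*(201 - 1*168) - 11648745) = -4559689*(-6065*(201 - 168) - 11648745) = -4559689*(-6065*33 - 11648745) = -4559689*(-200145 - 11648745) = -4559689*(-11848890) = 54027253395210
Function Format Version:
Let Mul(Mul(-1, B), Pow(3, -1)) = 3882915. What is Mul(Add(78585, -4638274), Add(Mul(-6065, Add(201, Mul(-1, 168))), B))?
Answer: 54027253395210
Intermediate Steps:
B = -11648745 (B = Mul(-3, 3882915) = -11648745)
Mul(Add(78585, -4638274), Add(Mul(-6065, Add(201, Mul(-1, 168))), B)) = Mul(Add(78585, -4638274), Add(Mul(-6065, Add(201, Mul(-1, 168))), -11648745)) = Mul(-4559689, Add(Mul(-6065, Add(201, -168)), -11648745)) = Mul(-4559689, Add(Mul(-6065, 33), -11648745)) = Mul(-4559689, Add(-200145, -11648745)) = Mul(-4559689, -11848890) = 54027253395210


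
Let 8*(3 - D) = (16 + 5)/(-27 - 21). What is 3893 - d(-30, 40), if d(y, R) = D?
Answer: 497913/128 ≈ 3889.9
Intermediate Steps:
D = 391/128 (D = 3 - (16 + 5)/(8*(-27 - 21)) = 3 - 21/(8*(-48)) = 3 - 21*(-1)/(8*48) = 3 - ⅛*(-7/16) = 3 + 7/128 = 391/128 ≈ 3.0547)
d(y, R) = 391/128
3893 - d(-30, 40) = 3893 - 1*391/128 = 3893 - 391/128 = 497913/128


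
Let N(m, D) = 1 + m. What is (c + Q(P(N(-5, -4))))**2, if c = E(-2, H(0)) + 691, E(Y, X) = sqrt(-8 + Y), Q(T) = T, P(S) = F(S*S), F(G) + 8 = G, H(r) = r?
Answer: (699 + I*sqrt(10))**2 ≈ 4.8859e+5 + 4421.0*I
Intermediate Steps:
F(G) = -8 + G
P(S) = -8 + S**2 (P(S) = -8 + S*S = -8 + S**2)
c = 691 + I*sqrt(10) (c = sqrt(-8 - 2) + 691 = sqrt(-10) + 691 = I*sqrt(10) + 691 = 691 + I*sqrt(10) ≈ 691.0 + 3.1623*I)
(c + Q(P(N(-5, -4))))**2 = ((691 + I*sqrt(10)) + (-8 + (1 - 5)**2))**2 = ((691 + I*sqrt(10)) + (-8 + (-4)**2))**2 = ((691 + I*sqrt(10)) + (-8 + 16))**2 = ((691 + I*sqrt(10)) + 8)**2 = (699 + I*sqrt(10))**2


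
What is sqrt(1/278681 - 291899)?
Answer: 3*I*sqrt(14904524100498)/21437 ≈ 540.28*I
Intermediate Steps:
sqrt(1/278681 - 291899) = sqrt(-81346705218/278681) = 3*I*sqrt(14904524100498)/21437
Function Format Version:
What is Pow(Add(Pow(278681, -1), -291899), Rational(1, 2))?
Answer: Mul(Rational(3, 21437), I, Pow(14904524100498, Rational(1, 2))) ≈ Mul(540.28, I)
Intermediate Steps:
Pow(Add(Pow(278681, -1), -291899), Rational(1, 2)) = Pow(Add(Rational(1, 278681), -291899), Rational(1, 2)) = Pow(Rational(-81346705218, 278681), Rational(1, 2)) = Mul(Rational(3, 21437), I, Pow(14904524100498, Rational(1, 2)))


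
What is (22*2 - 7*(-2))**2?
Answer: 3364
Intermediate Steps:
(22*2 - 7*(-2))**2 = (44 + 14)**2 = 58**2 = 3364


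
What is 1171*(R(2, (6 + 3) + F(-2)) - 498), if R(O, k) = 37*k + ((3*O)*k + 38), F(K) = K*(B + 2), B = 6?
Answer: -891131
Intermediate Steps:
F(K) = 8*K (F(K) = K*(6 + 2) = K*8 = 8*K)
R(O, k) = 38 + 37*k + 3*O*k (R(O, k) = 37*k + (3*O*k + 38) = 37*k + (38 + 3*O*k) = 38 + 37*k + 3*O*k)
1171*(R(2, (6 + 3) + F(-2)) - 498) = 1171*((38 + 37*((6 + 3) + 8*(-2)) + 3*2*((6 + 3) + 8*(-2))) - 498) = 1171*((38 + 37*(9 - 16) + 3*2*(9 - 16)) - 498) = 1171*((38 + 37*(-7) + 3*2*(-7)) - 498) = 1171*((38 - 259 - 42) - 498) = 1171*(-263 - 498) = 1171*(-761) = -891131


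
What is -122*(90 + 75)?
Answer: -20130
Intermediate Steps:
-122*(90 + 75) = -122*165 = -20130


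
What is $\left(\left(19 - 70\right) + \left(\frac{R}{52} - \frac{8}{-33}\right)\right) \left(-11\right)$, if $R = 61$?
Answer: $\frac{85087}{156} \approx 545.43$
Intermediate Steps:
$\left(\left(19 - 70\right) + \left(\frac{R}{52} - \frac{8}{-33}\right)\right) \left(-11\right) = \left(\left(19 - 70\right) + \left(\frac{61}{52} - \frac{8}{-33}\right)\right) \left(-11\right) = \left(\left(19 - 70\right) + \left(61 \cdot \frac{1}{52} - - \frac{8}{33}\right)\right) \left(-11\right) = \left(-51 + \left(\frac{61}{52} + \frac{8}{33}\right)\right) \left(-11\right) = \left(-51 + \frac{2429}{1716}\right) \left(-11\right) = \left(- \frac{85087}{1716}\right) \left(-11\right) = \frac{85087}{156}$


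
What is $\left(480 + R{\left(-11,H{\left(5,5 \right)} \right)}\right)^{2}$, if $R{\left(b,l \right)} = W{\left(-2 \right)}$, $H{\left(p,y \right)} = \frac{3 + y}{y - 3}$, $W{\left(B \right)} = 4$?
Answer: $234256$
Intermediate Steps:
$H{\left(p,y \right)} = \frac{3 + y}{-3 + y}$
$R{\left(b,l \right)} = 4$
$\left(480 + R{\left(-11,H{\left(5,5 \right)} \right)}\right)^{2} = \left(480 + 4\right)^{2} = 484^{2} = 234256$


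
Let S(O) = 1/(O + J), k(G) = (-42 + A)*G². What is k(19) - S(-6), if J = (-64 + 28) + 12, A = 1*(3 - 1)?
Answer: -433199/30 ≈ -14440.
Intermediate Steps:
A = 2 (A = 1*2 = 2)
k(G) = -40*G² (k(G) = (-42 + 2)*G² = -40*G²)
J = -24 (J = -36 + 12 = -24)
S(O) = 1/(-24 + O) (S(O) = 1/(O - 24) = 1/(-24 + O))
k(19) - S(-6) = -40*19² - 1/(-24 - 6) = -40*361 - 1/(-30) = -14440 - 1*(-1/30) = -14440 + 1/30 = -433199/30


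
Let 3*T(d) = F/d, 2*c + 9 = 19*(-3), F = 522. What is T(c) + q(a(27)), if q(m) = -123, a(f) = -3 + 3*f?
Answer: -1411/11 ≈ -128.27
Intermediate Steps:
c = -33 (c = -9/2 + (19*(-3))/2 = -9/2 + (1/2)*(-57) = -9/2 - 57/2 = -33)
T(d) = 174/d (T(d) = (522/d)/3 = 174/d)
T(c) + q(a(27)) = 174/(-33) - 123 = 174*(-1/33) - 123 = -58/11 - 123 = -1411/11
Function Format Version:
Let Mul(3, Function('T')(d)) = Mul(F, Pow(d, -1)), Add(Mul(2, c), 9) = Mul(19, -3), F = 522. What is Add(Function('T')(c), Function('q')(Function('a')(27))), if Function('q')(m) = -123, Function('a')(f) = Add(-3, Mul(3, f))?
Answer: Rational(-1411, 11) ≈ -128.27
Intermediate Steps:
c = -33 (c = Add(Rational(-9, 2), Mul(Rational(1, 2), Mul(19, -3))) = Add(Rational(-9, 2), Mul(Rational(1, 2), -57)) = Add(Rational(-9, 2), Rational(-57, 2)) = -33)
Function('T')(d) = Mul(174, Pow(d, -1)) (Function('T')(d) = Mul(Rational(1, 3), Mul(522, Pow(d, -1))) = Mul(174, Pow(d, -1)))
Add(Function('T')(c), Function('q')(Function('a')(27))) = Add(Mul(174, Pow(-33, -1)), -123) = Add(Mul(174, Rational(-1, 33)), -123) = Add(Rational(-58, 11), -123) = Rational(-1411, 11)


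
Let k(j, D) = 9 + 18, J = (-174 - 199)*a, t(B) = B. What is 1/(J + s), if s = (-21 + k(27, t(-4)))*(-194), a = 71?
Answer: -1/27647 ≈ -3.6170e-5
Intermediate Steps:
J = -26483 (J = (-174 - 199)*71 = -373*71 = -26483)
k(j, D) = 27
s = -1164 (s = (-21 + 27)*(-194) = 6*(-194) = -1164)
1/(J + s) = 1/(-26483 - 1164) = 1/(-27647) = -1/27647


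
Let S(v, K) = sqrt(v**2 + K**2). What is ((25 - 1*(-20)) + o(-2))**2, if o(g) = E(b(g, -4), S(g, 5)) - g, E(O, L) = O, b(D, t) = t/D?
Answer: 2401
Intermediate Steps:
S(v, K) = sqrt(K**2 + v**2)
o(g) = -g - 4/g (o(g) = -4/g - g = -g - 4/g)
((25 - 1*(-20)) + o(-2))**2 = ((25 - 1*(-20)) + (-1*(-2) - 4/(-2)))**2 = ((25 + 20) + (2 - 4*(-1/2)))**2 = (45 + (2 + 2))**2 = (45 + 4)**2 = 49**2 = 2401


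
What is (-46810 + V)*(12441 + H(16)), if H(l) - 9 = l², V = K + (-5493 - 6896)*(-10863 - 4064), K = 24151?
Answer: 2349440336464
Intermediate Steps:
V = 184954754 (V = 24151 + (-5493 - 6896)*(-10863 - 4064) = 24151 - 12389*(-14927) = 24151 + 184930603 = 184954754)
H(l) = 9 + l²
(-46810 + V)*(12441 + H(16)) = (-46810 + 184954754)*(12441 + (9 + 16²)) = 184907944*(12441 + (9 + 256)) = 184907944*(12441 + 265) = 184907944*12706 = 2349440336464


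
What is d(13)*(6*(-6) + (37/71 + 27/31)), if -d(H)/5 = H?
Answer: 4951180/2201 ≈ 2249.5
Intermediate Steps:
d(H) = -5*H
d(13)*(6*(-6) + (37/71 + 27/31)) = (-5*13)*(6*(-6) + (37/71 + 27/31)) = -65*(-36 + (37*(1/71) + 27*(1/31))) = -65*(-36 + (37/71 + 27/31)) = -65*(-36 + 3064/2201) = -65*(-76172/2201) = 4951180/2201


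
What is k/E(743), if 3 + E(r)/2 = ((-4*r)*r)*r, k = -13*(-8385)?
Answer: -109005/3281379262 ≈ -3.3219e-5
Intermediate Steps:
k = 109005
E(r) = -6 - 8*r³ (E(r) = -6 + 2*(((-4*r)*r)*r) = -6 + 2*((-4*r²)*r) = -6 + 2*(-4*r³) = -6 - 8*r³)
k/E(743) = 109005/(-6 - 8*743³) = 109005/(-6 - 8*410172407) = 109005/(-6 - 3281379256) = 109005/(-3281379262) = 109005*(-1/3281379262) = -109005/3281379262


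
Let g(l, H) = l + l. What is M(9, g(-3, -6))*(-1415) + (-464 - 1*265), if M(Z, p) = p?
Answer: 7761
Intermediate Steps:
g(l, H) = 2*l
M(9, g(-3, -6))*(-1415) + (-464 - 1*265) = (2*(-3))*(-1415) + (-464 - 1*265) = -6*(-1415) + (-464 - 265) = 8490 - 729 = 7761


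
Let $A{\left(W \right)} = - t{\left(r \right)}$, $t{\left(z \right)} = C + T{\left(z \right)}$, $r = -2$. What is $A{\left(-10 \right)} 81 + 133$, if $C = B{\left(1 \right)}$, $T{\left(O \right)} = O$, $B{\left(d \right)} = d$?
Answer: $214$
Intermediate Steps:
$C = 1$
$t{\left(z \right)} = 1 + z$
$A{\left(W \right)} = 1$ ($A{\left(W \right)} = - (1 - 2) = \left(-1\right) \left(-1\right) = 1$)
$A{\left(-10 \right)} 81 + 133 = 1 \cdot 81 + 133 = 81 + 133 = 214$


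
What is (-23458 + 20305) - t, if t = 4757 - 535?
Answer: -7375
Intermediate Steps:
t = 4222
(-23458 + 20305) - t = (-23458 + 20305) - 1*4222 = -3153 - 4222 = -7375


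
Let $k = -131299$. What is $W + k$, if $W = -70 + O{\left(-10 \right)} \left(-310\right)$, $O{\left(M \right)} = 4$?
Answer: $-132609$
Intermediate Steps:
$W = -1310$ ($W = -70 + 4 \left(-310\right) = -70 - 1240 = -1310$)
$W + k = -1310 - 131299 = -132609$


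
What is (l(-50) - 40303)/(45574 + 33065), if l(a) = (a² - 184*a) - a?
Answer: -28553/78639 ≈ -0.36309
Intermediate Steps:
l(a) = a² - 185*a
(l(-50) - 40303)/(45574 + 33065) = (-50*(-185 - 50) - 40303)/(45574 + 33065) = (-50*(-235) - 40303)/78639 = (11750 - 40303)*(1/78639) = -28553*1/78639 = -28553/78639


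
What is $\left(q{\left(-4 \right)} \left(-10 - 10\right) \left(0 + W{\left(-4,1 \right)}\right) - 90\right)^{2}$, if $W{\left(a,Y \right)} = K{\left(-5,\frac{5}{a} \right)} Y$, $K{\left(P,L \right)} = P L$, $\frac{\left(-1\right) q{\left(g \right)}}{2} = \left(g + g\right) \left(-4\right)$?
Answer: $62568100$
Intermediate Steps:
$q{\left(g \right)} = 16 g$ ($q{\left(g \right)} = - 2 \left(g + g\right) \left(-4\right) = - 2 \cdot 2 g \left(-4\right) = - 2 \left(- 8 g\right) = 16 g$)
$K{\left(P,L \right)} = L P$
$W{\left(a,Y \right)} = - \frac{25 Y}{a}$ ($W{\left(a,Y \right)} = \frac{5}{a} \left(-5\right) Y = - \frac{25}{a} Y = - \frac{25 Y}{a}$)
$\left(q{\left(-4 \right)} \left(-10 - 10\right) \left(0 + W{\left(-4,1 \right)}\right) - 90\right)^{2} = \left(16 \left(-4\right) \left(-10 - 10\right) \left(0 - \frac{25}{-4}\right) - 90\right)^{2} = \left(- 64 \left(- 20 \left(0 - 25 \left(- \frac{1}{4}\right)\right)\right) - 90\right)^{2} = \left(- 64 \left(- 20 \left(0 + \frac{25}{4}\right)\right) - 90\right)^{2} = \left(- 64 \left(\left(-20\right) \frac{25}{4}\right) - 90\right)^{2} = \left(\left(-64\right) \left(-125\right) - 90\right)^{2} = \left(8000 - 90\right)^{2} = 7910^{2} = 62568100$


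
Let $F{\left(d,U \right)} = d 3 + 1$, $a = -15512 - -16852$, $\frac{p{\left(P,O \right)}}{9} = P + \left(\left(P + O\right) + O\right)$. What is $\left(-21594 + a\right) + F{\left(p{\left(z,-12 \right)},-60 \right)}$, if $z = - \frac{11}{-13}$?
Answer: $- \frac{271119}{13} \approx -20855.0$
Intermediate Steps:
$z = \frac{11}{13}$ ($z = \left(-11\right) \left(- \frac{1}{13}\right) = \frac{11}{13} \approx 0.84615$)
$p{\left(P,O \right)} = 18 O + 18 P$ ($p{\left(P,O \right)} = 9 \left(P + \left(\left(P + O\right) + O\right)\right) = 9 \left(P + \left(\left(O + P\right) + O\right)\right) = 9 \left(P + \left(P + 2 O\right)\right) = 9 \left(2 O + 2 P\right) = 18 O + 18 P$)
$a = 1340$ ($a = -15512 + 16852 = 1340$)
$F{\left(d,U \right)} = 1 + 3 d$ ($F{\left(d,U \right)} = 3 d + 1 = 1 + 3 d$)
$\left(-21594 + a\right) + F{\left(p{\left(z,-12 \right)},-60 \right)} = \left(-21594 + 1340\right) + \left(1 + 3 \left(18 \left(-12\right) + 18 \cdot \frac{11}{13}\right)\right) = -20254 + \left(1 + 3 \left(-216 + \frac{198}{13}\right)\right) = -20254 + \left(1 + 3 \left(- \frac{2610}{13}\right)\right) = -20254 + \left(1 - \frac{7830}{13}\right) = -20254 - \frac{7817}{13} = - \frac{271119}{13}$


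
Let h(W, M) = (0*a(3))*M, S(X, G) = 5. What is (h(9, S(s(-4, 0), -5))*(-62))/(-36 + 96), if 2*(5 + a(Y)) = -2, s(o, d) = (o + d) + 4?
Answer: 0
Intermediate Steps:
s(o, d) = 4 + d + o (s(o, d) = (d + o) + 4 = 4 + d + o)
a(Y) = -6 (a(Y) = -5 + (½)*(-2) = -5 - 1 = -6)
h(W, M) = 0 (h(W, M) = (0*(-6))*M = 0*M = 0)
(h(9, S(s(-4, 0), -5))*(-62))/(-36 + 96) = (0*(-62))/(-36 + 96) = 0/60 = 0*(1/60) = 0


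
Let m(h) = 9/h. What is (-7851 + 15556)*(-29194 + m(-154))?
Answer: -34640793925/154 ≈ -2.2494e+8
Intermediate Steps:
(-7851 + 15556)*(-29194 + m(-154)) = (-7851 + 15556)*(-29194 + 9/(-154)) = 7705*(-29194 + 9*(-1/154)) = 7705*(-29194 - 9/154) = 7705*(-4495885/154) = -34640793925/154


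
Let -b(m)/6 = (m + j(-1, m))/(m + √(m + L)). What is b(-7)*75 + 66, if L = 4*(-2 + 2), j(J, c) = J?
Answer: 6*(-523*I + 11*√7)/(√7 + 7*I) ≈ -384.0 - 170.08*I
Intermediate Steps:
L = 0 (L = 4*0 = 0)
b(m) = -6*(-1 + m)/(m + √m) (b(m) = -6*(m - 1)/(m + √(m + 0)) = -6*(-1 + m)/(m + √m))
b(-7)*75 + 66 = (6*(1 - 1*(-7))/(-7 + √(-7)))*75 + 66 = (6*(1 + 7)/(-7 + I*√7))*75 + 66 = (6*8/(-7 + I*√7))*75 + 66 = (48/(-7 + I*√7))*75 + 66 = 3600/(-7 + I*√7) + 66 = 66 + 3600/(-7 + I*√7)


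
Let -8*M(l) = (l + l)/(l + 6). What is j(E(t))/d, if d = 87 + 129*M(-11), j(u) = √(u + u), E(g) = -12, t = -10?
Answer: 40*I*√6/321 ≈ 0.30523*I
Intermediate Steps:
j(u) = √2*√u (j(u) = √(2*u) = √2*√u)
M(l) = -l/(4*(6 + l)) (M(l) = -(l + l)/(8*(l + 6)) = -2*l/(8*(6 + l)) = -l/(4*(6 + l)))
d = 321/20 (d = 87 + 129*(-1*(-11)/(24 + 4*(-11))) = 87 + 129*(-1*(-11)/(24 - 44)) = 87 + 129*(-1*(-11)/(-20)) = 87 + 129*(-1*(-11)*(-1/20)) = 87 + 129*(-11/20) = 87 - 1419/20 = 321/20 ≈ 16.050)
j(E(t))/d = (√2*√(-12))/(321/20) = (√2*(2*I*√3))*(20/321) = (2*I*√6)*(20/321) = 40*I*√6/321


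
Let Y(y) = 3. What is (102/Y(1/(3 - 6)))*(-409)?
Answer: -13906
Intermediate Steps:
(102/Y(1/(3 - 6)))*(-409) = (102/3)*(-409) = (102*(1/3))*(-409) = 34*(-409) = -13906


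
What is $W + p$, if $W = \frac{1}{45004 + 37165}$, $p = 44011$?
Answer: $\frac{3616339860}{82169} \approx 44011.0$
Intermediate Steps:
$W = \frac{1}{82169} \approx 1.217 \cdot 10^{-5}$
$W + p = \frac{1}{82169} + 44011 = \frac{3616339860}{82169}$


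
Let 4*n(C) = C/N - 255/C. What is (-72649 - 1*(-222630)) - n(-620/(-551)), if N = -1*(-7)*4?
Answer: 287032817969/1913072 ≈ 1.5004e+5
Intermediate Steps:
N = 28 (N = 7*4 = 28)
n(C) = -255/(4*C) + C/112 (n(C) = (C/28 - 255/C)/4 = (-255/C + C/28)/4 = -255/(4*C) + C/112)
(-72649 - 1*(-222630)) - n(-620/(-551)) = (-72649 - 1*(-222630)) - (-7140 + (-620/(-551))²)/(112*((-620/(-551)))) = (-72649 + 222630) - (-7140 + (-620*(-1/551))²)/(112*((-620*(-1/551)))) = 149981 - (-7140 + (620/551)²)/(112*620/551) = 149981 - 551*(-7140 + 384400/303601)/(112*620) = 149981 - 551*(-2167326740)/(112*620*303601) = 149981 - 1*(-108366337/1913072) = 149981 + 108366337/1913072 = 287032817969/1913072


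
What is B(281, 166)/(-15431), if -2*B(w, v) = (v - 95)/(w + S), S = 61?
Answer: 71/10554804 ≈ 6.7268e-6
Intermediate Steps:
B(w, v) = -(-95 + v)/(2*(61 + w)) (B(w, v) = -(v - 95)/(2*(w + 61)) = -(-95 + v)/(2*(61 + w)))
B(281, 166)/(-15431) = ((95 - 1*166)/(2*(61 + 281)))/(-15431) = ((½)*(95 - 166)/342)*(-1/15431) = ((½)*(1/342)*(-71))*(-1/15431) = -71/684*(-1/15431) = 71/10554804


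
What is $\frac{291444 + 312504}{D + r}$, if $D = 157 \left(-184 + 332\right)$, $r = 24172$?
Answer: $\frac{150987}{11852} \approx 12.739$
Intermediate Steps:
$D = 23236$ ($D = 157 \cdot 148 = 23236$)
$\frac{291444 + 312504}{D + r} = \frac{291444 + 312504}{23236 + 24172} = \frac{603948}{47408} = 603948 \cdot \frac{1}{47408} = \frac{150987}{11852}$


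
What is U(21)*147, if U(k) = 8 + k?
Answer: 4263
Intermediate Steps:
U(21)*147 = (8 + 21)*147 = 29*147 = 4263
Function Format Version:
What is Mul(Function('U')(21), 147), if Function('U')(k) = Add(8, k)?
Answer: 4263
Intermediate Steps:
Mul(Function('U')(21), 147) = Mul(Add(8, 21), 147) = Mul(29, 147) = 4263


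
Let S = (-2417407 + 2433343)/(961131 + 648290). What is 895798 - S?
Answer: 1441716097022/1609421 ≈ 8.9580e+5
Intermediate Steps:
S = 15936/1609421 ≈ 0.0099017
895798 - S = 895798 - 1*15936/1609421 = 895798 - 15936/1609421 = 1441716097022/1609421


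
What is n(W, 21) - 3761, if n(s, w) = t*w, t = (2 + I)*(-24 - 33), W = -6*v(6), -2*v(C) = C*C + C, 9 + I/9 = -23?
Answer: 338581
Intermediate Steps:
I = -288 (I = -81 + 9*(-23) = -81 - 207 = -288)
v(C) = -C/2 - C**2/2 (v(C) = -(C*C + C)/2 = -(C**2 + C)/2 = -(C + C**2)/2 = -C/2 - C**2/2)
W = 126 (W = -(-3)*6*(1 + 6) = -(-3)*6*7 = -6*(-21) = 126)
t = 16302 (t = (2 - 288)*(-24 - 33) = -286*(-57) = 16302)
n(s, w) = 16302*w
n(W, 21) - 3761 = 16302*21 - 3761 = 342342 - 3761 = 338581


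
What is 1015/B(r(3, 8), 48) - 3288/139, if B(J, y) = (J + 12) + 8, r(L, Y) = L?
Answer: 65461/3197 ≈ 20.476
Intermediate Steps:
B(J, y) = 20 + J (B(J, y) = (12 + J) + 8 = 20 + J)
1015/B(r(3, 8), 48) - 3288/139 = 1015/(20 + 3) - 3288/139 = 1015/23 - 3288*1/139 = 1015*(1/23) - 3288/139 = 1015/23 - 3288/139 = 65461/3197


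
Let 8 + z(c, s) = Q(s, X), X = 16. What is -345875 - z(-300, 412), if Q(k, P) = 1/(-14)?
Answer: -4842137/14 ≈ -3.4587e+5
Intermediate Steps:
Q(k, P) = -1/14
z(c, s) = -113/14 (z(c, s) = -8 - 1/14 = -113/14)
-345875 - z(-300, 412) = -345875 - 1*(-113/14) = -345875 + 113/14 = -4842137/14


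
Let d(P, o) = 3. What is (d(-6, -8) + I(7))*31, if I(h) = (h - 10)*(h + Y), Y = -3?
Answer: -279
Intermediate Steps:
I(h) = (-10 + h)*(-3 + h) (I(h) = (h - 10)*(h - 3) = (-10 + h)*(-3 + h))
(d(-6, -8) + I(7))*31 = (3 + (30 + 7² - 13*7))*31 = (3 + (30 + 49 - 91))*31 = (3 - 12)*31 = -9*31 = -279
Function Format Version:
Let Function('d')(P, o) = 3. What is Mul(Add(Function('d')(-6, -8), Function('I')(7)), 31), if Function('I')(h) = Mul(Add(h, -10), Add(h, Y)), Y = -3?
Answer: -279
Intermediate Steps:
Function('I')(h) = Mul(Add(-10, h), Add(-3, h)) (Function('I')(h) = Mul(Add(h, -10), Add(h, -3)) = Mul(Add(-10, h), Add(-3, h)))
Mul(Add(Function('d')(-6, -8), Function('I')(7)), 31) = Mul(Add(3, Add(30, Pow(7, 2), Mul(-13, 7))), 31) = Mul(Add(3, Add(30, 49, -91)), 31) = Mul(Add(3, -12), 31) = Mul(-9, 31) = -279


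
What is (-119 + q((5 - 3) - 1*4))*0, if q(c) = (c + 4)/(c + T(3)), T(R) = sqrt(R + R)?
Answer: 0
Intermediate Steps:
T(R) = sqrt(2)*sqrt(R) (T(R) = sqrt(2*R) = sqrt(2)*sqrt(R))
q(c) = (4 + c)/(c + sqrt(6)) (q(c) = (c + 4)/(c + sqrt(2)*sqrt(3)) = (4 + c)/(c + sqrt(6)))
(-119 + q((5 - 3) - 1*4))*0 = (-119 + (4 + ((5 - 3) - 1*4))/(((5 - 3) - 1*4) + sqrt(6)))*0 = (-119 + (4 + (2 - 4))/((2 - 4) + sqrt(6)))*0 = (-119 + (4 - 2)/(-2 + sqrt(6)))*0 = (-119 + 2/(-2 + sqrt(6)))*0 = 0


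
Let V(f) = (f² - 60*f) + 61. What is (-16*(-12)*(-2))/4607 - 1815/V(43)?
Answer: 1620885/617338 ≈ 2.6256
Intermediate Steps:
V(f) = 61 + f² - 60*f
(-16*(-12)*(-2))/4607 - 1815/V(43) = (-16*(-12)*(-2))/4607 - 1815/(61 + 43² - 60*43) = (192*(-2))*(1/4607) - 1815/(61 + 1849 - 2580) = -384*1/4607 - 1815/(-670) = -384/4607 - 1815*(-1/670) = -384/4607 + 363/134 = 1620885/617338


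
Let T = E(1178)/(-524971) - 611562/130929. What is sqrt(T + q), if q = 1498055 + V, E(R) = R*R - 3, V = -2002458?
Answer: 8*I*sqrt(4137174156555132960772027)/22911309353 ≈ 710.22*I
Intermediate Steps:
E(R) = -3 + R**2 (E(R) = R**2 - 3 = -3 + R**2)
T = -167580000117/22911309353 (T = (-3 + 1178**2)/(-524971) - 611562/130929 = (-3 + 1387684)*(-1/524971) - 611562*1/130929 = 1387681*(-1/524971) - 203854/43643 = -1387681/524971 - 203854/43643 = -167580000117/22911309353 ≈ -7.3143)
q = -504403 (q = 1498055 - 2002458 = -504403)
sqrt(T + q) = sqrt(-167580000117/22911309353 - 504403) = sqrt(-11556700751581376/22911309353) = 8*I*sqrt(4137174156555132960772027)/22911309353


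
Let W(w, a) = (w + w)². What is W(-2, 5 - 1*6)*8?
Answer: 128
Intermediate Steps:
W(w, a) = 4*w² (W(w, a) = (2*w)² = 4*w²)
W(-2, 5 - 1*6)*8 = (4*(-2)²)*8 = (4*4)*8 = 16*8 = 128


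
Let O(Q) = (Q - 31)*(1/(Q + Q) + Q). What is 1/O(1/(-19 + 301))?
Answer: -79524/347568383 ≈ -0.00022880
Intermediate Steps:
O(Q) = (-31 + Q)*(Q + 1/(2*Q)) (O(Q) = (-31 + Q)*(1/(2*Q) + Q) = (-31 + Q)*(Q + 1/(2*Q)))
1/O(1/(-19 + 301)) = 1/(½ + (1/(-19 + 301))² - 31/(-19 + 301) - 31/(2*(1/(-19 + 301)))) = 1/(½ + (1/282)² - 31/282 - 31/(2*(1/282))) = 1/(½ + (1/282)² - 31*1/282 - 31/(2*1/282)) = 1/(½ + 1/79524 - 31/282 - 31/2*282) = 1/(½ + 1/79524 - 31/282 - 4371) = 1/(-347568383/79524) = -79524/347568383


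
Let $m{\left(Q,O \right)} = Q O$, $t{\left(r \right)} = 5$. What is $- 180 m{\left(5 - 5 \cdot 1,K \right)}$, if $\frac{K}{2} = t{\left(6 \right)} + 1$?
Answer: $0$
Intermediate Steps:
$K = 12$ ($K = 2 \left(5 + 1\right) = 2 \cdot 6 = 12$)
$m{\left(Q,O \right)} = O Q$
$- 180 m{\left(5 - 5 \cdot 1,K \right)} = - 180 \cdot 12 \left(5 - 5 \cdot 1\right) = - 180 \cdot 12 \left(5 - 5\right) = - 180 \cdot 12 \cdot 0 = \left(-180\right) 0 = 0$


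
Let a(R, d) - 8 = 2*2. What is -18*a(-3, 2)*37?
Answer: -7992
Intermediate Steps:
a(R, d) = 12 (a(R, d) = 8 + 2*2 = 8 + 4 = 12)
-18*a(-3, 2)*37 = -18*12*37 = -216*37 = -7992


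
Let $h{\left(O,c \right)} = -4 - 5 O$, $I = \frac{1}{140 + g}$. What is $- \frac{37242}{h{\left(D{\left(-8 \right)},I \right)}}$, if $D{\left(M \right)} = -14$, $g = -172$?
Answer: $- \frac{6207}{11} \approx -564.27$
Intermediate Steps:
$I = - \frac{1}{32}$ ($I = \frac{1}{140 - 172} = \frac{1}{-32} = - \frac{1}{32} \approx -0.03125$)
$- \frac{37242}{h{\left(D{\left(-8 \right)},I \right)}} = - \frac{37242}{-4 - -70} = - \frac{37242}{-4 + 70} = - \frac{37242}{66} = \left(-37242\right) \frac{1}{66} = - \frac{6207}{11}$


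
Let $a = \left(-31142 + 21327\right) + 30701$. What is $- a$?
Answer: $-20886$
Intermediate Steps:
$a = 20886$ ($a = -9815 + 30701 = 20886$)
$- a = \left(-1\right) 20886 = -20886$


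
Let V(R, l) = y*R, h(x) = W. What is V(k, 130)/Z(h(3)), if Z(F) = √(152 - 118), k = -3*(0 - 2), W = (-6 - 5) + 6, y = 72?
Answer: 216*√34/17 ≈ 74.087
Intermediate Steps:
W = -5 (W = -11 + 6 = -5)
h(x) = -5
k = 6 (k = -3*(-2) = 6)
Z(F) = √34
V(R, l) = 72*R
V(k, 130)/Z(h(3)) = (72*6)/(√34) = 432*(√34/34) = 216*√34/17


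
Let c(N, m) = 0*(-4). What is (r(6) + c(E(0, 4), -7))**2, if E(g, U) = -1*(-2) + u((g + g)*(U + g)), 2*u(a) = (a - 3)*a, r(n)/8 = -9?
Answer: 5184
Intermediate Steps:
r(n) = -72 (r(n) = 8*(-9) = -72)
u(a) = a*(-3 + a)/2 (u(a) = ((a - 3)*a)/2 = ((-3 + a)*a)/2 = (a*(-3 + a))/2 = a*(-3 + a)/2)
E(g, U) = 2 + g*(-3 + 2*g*(U + g))*(U + g) (E(g, U) = -1*(-2) + ((g + g)*(U + g))*(-3 + (g + g)*(U + g))/2 = 2 + ((2*g)*(U + g))*(-3 + (2*g)*(U + g))/2 = 2 + (2*g*(U + g))*(-3 + 2*g*(U + g))/2 = 2 + g*(-3 + 2*g*(U + g))*(U + g))
c(N, m) = 0
(r(6) + c(E(0, 4), -7))**2 = (-72 + 0)**2 = (-72)**2 = 5184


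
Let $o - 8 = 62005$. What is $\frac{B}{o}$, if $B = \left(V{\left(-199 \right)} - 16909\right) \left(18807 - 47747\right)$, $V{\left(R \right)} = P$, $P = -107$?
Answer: $\frac{164147680}{20671} \approx 7941.0$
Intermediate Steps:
$o = 62013$ ($o = 8 + 62005 = 62013$)
$V{\left(R \right)} = -107$
$B = 492443040$ ($B = \left(-107 - 16909\right) \left(18807 - 47747\right) = \left(-17016\right) \left(-28940\right) = 492443040$)
$\frac{B}{o} = \frac{492443040}{62013} = 492443040 \cdot \frac{1}{62013} = \frac{164147680}{20671}$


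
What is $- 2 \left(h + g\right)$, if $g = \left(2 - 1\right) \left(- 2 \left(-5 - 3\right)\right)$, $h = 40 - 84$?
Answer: $56$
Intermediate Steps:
$h = -44$ ($h = 40 - 84 = -44$)
$g = 16$ ($g = 1 \left(\left(-2\right) \left(-8\right)\right) = 1 \cdot 16 = 16$)
$- 2 \left(h + g\right) = - 2 \left(-44 + 16\right) = \left(-2\right) \left(-28\right) = 56$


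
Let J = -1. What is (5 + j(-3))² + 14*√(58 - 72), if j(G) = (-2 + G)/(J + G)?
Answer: 625/16 + 14*I*√14 ≈ 39.063 + 52.383*I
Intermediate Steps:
j(G) = (-2 + G)/(-1 + G)
(5 + j(-3))² + 14*√(58 - 72) = (5 + (-2 - 3)/(-1 - 3))² + 14*√(58 - 72) = (5 - 5/(-4))² + 14*√(-14) = (5 - ¼*(-5))² + 14*(I*√14) = (5 + 5/4)² + 14*I*√14 = (25/4)² + 14*I*√14 = 625/16 + 14*I*√14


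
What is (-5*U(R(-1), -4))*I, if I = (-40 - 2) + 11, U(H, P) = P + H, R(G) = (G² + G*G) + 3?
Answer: 155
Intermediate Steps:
R(G) = 3 + 2*G² (R(G) = (G² + G²) + 3 = 2*G² + 3 = 3 + 2*G²)
U(H, P) = H + P
I = -31 (I = -42 + 11 = -31)
(-5*U(R(-1), -4))*I = -5*((3 + 2*(-1)²) - 4)*(-31) = -5*((3 + 2*1) - 4)*(-31) = -5*((3 + 2) - 4)*(-31) = -5*(5 - 4)*(-31) = -5*1*(-31) = -5*(-31) = 155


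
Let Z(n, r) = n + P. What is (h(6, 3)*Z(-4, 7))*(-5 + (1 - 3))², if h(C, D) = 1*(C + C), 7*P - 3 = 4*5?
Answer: -420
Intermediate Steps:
P = 23/7 (P = 3/7 + (4*5)/7 = 3/7 + (⅐)*20 = 3/7 + 20/7 = 23/7 ≈ 3.2857)
h(C, D) = 2*C (h(C, D) = 1*(2*C) = 2*C)
Z(n, r) = 23/7 + n (Z(n, r) = n + 23/7 = 23/7 + n)
(h(6, 3)*Z(-4, 7))*(-5 + (1 - 3))² = ((2*6)*(23/7 - 4))*(-5 + (1 - 3))² = (12*(-5/7))*(-5 - 2)² = -60/7*(-7)² = -60/7*49 = -420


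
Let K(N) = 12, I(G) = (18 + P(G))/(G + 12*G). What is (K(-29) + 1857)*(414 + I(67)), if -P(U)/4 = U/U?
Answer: 673976352/871 ≈ 7.7380e+5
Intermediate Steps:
P(U) = -4 (P(U) = -4*U/U = -4*1 = -4)
I(G) = 14/(13*G) (I(G) = (18 - 4)/(G + 12*G) = 14/((13*G)) = 14*(1/(13*G)) = 14/(13*G))
(K(-29) + 1857)*(414 + I(67)) = (12 + 1857)*(414 + (14/13)/67) = 1869*(414 + (14/13)*(1/67)) = 1869*(414 + 14/871) = 1869*(360608/871) = 673976352/871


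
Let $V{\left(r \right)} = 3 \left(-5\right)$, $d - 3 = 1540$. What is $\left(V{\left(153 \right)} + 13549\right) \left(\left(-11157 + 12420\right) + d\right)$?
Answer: $37976404$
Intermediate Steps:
$d = 1543$ ($d = 3 + 1540 = 1543$)
$V{\left(r \right)} = -15$
$\left(V{\left(153 \right)} + 13549\right) \left(\left(-11157 + 12420\right) + d\right) = \left(-15 + 13549\right) \left(\left(-11157 + 12420\right) + 1543\right) = 13534 \left(1263 + 1543\right) = 13534 \cdot 2806 = 37976404$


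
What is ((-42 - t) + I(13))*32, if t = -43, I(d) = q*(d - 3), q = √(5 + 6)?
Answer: 32 + 320*√11 ≈ 1093.3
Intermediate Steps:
q = √11 ≈ 3.3166
I(d) = √11*(-3 + d) (I(d) = √11*(d - 3) = √11*(-3 + d))
((-42 - t) + I(13))*32 = ((-42 - 1*(-43)) + √11*(-3 + 13))*32 = ((-42 + 43) + √11*10)*32 = (1 + 10*√11)*32 = 32 + 320*√11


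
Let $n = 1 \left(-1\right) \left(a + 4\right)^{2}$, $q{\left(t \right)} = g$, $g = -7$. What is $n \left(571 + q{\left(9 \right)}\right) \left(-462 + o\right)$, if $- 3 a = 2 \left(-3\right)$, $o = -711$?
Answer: $23816592$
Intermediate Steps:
$a = 2$ ($a = - \frac{2 \left(-3\right)}{3} = \left(- \frac{1}{3}\right) \left(-6\right) = 2$)
$q{\left(t \right)} = -7$
$n = -36$ ($n = 1 \left(-1\right) \left(2 + 4\right)^{2} = - 6^{2} = \left(-1\right) 36 = -36$)
$n \left(571 + q{\left(9 \right)}\right) \left(-462 + o\right) = - 36 \left(571 - 7\right) \left(-462 - 711\right) = - 36 \cdot 564 \left(-1173\right) = \left(-36\right) \left(-661572\right) = 23816592$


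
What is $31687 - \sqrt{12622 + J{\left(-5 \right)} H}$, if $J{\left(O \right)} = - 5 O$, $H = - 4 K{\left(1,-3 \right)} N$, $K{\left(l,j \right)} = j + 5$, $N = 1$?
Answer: $31687 - \sqrt{12422} \approx 31576.0$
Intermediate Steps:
$K{\left(l,j \right)} = 5 + j$
$H = -8$ ($H = - 4 \left(5 - 3\right) 1 = \left(-4\right) 2 \cdot 1 = \left(-8\right) 1 = -8$)
$31687 - \sqrt{12622 + J{\left(-5 \right)} H} = 31687 - \sqrt{12622 + \left(-5\right) \left(-5\right) \left(-8\right)} = 31687 - \sqrt{12622 + 25 \left(-8\right)} = 31687 - \sqrt{12622 - 200} = 31687 - \sqrt{12422}$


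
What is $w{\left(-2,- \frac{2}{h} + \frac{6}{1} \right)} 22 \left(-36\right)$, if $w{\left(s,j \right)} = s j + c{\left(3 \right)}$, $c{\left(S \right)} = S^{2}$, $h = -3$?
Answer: $3432$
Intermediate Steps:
$w{\left(s,j \right)} = 9 + j s$ ($w{\left(s,j \right)} = s j + 3^{2} = j s + 9 = 9 + j s$)
$w{\left(-2,- \frac{2}{h} + \frac{6}{1} \right)} 22 \left(-36\right) = \left(9 + \left(- \frac{2}{-3} + \frac{6}{1}\right) \left(-2\right)\right) 22 \left(-36\right) = \left(9 + \left(\left(-2\right) \left(- \frac{1}{3}\right) + 6 \cdot 1\right) \left(-2\right)\right) 22 \left(-36\right) = \left(9 + \left(\frac{2}{3} + 6\right) \left(-2\right)\right) 22 \left(-36\right) = \left(9 + \frac{20}{3} \left(-2\right)\right) 22 \left(-36\right) = \left(9 - \frac{40}{3}\right) 22 \left(-36\right) = \left(- \frac{13}{3}\right) 22 \left(-36\right) = \left(- \frac{286}{3}\right) \left(-36\right) = 3432$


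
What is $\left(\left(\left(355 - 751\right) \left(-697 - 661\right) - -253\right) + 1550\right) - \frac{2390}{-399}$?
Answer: $\frac{215291219}{399} \approx 5.3958 \cdot 10^{5}$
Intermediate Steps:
$\left(\left(\left(355 - 751\right) \left(-697 - 661\right) - -253\right) + 1550\right) - \frac{2390}{-399} = \left(\left(\left(-396\right) \left(-1358\right) + 253\right) + 1550\right) - - \frac{2390}{399} = \left(\left(537768 + 253\right) + 1550\right) + \frac{2390}{399} = \left(538021 + 1550\right) + \frac{2390}{399} = 539571 + \frac{2390}{399} = \frac{215291219}{399}$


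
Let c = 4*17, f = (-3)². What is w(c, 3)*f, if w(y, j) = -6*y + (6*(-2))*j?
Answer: -3996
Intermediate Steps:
f = 9
c = 68
w(y, j) = -12*j - 6*y (w(y, j) = -6*y - 12*j = -12*j - 6*y)
w(c, 3)*f = (-12*3 - 6*68)*9 = (-36 - 408)*9 = -444*9 = -3996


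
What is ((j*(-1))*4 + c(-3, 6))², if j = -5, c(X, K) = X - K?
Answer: 121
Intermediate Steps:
((j*(-1))*4 + c(-3, 6))² = (-5*(-1)*4 + (-3 - 1*6))² = (5*4 + (-3 - 6))² = (20 - 9)² = 11² = 121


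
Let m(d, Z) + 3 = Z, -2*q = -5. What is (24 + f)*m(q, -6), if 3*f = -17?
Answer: -165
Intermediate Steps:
q = 5/2 (q = -½*(-5) = 5/2 ≈ 2.5000)
m(d, Z) = -3 + Z
f = -17/3 (f = (⅓)*(-17) = -17/3 ≈ -5.6667)
(24 + f)*m(q, -6) = (24 - 17/3)*(-3 - 6) = (55/3)*(-9) = -165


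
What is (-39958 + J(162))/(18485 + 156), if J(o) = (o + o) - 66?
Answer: -39700/18641 ≈ -2.1297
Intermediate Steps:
J(o) = -66 + 2*o (J(o) = 2*o - 66 = -66 + 2*o)
(-39958 + J(162))/(18485 + 156) = (-39958 + (-66 + 2*162))/(18485 + 156) = (-39958 + (-66 + 324))/18641 = (-39958 + 258)*(1/18641) = -39700*1/18641 = -39700/18641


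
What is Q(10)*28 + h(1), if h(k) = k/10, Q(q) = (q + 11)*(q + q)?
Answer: 117601/10 ≈ 11760.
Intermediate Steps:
Q(q) = 2*q*(11 + q) (Q(q) = (11 + q)*(2*q) = 2*q*(11 + q))
h(k) = k/10 (h(k) = k*(⅒) = k/10)
Q(10)*28 + h(1) = (2*10*(11 + 10))*28 + (⅒)*1 = (2*10*21)*28 + ⅒ = 420*28 + ⅒ = 11760 + ⅒ = 117601/10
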